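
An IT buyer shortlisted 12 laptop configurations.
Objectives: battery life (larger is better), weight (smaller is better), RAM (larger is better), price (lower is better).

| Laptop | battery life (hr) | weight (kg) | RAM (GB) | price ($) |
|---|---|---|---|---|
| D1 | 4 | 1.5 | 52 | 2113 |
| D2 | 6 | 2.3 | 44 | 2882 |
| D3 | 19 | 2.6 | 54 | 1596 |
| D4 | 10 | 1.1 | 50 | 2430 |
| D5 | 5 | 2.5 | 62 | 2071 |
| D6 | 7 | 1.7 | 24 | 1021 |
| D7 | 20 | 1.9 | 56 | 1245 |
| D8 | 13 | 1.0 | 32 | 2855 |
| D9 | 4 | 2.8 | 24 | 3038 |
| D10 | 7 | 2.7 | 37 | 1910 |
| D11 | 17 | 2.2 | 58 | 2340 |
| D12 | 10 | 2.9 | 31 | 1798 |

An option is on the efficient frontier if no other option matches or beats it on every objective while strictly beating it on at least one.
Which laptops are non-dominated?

D1: not dominated.
D2: dominated by D4 (battery life 10≥6, weight 1.1≤2.3, RAM 50≥44, price 2430≤2882).
D3: dominated by D7 (battery life 20≥19, weight 1.9≤2.6, RAM 56≥54, price 1245≤1596).
D4: not dominated.
D5: not dominated (best RAM).
D6: not dominated (best price).
D7: not dominated (best battery life).
D8: not dominated (best weight).
D9: dominated by D1 (battery life 4≥4, weight 1.5≤2.8, RAM 52≥24, price 2113≤3038).
D10: dominated by D3 (battery life 19≥7, weight 2.6≤2.7, RAM 54≥37, price 1596≤1910).
D11: not dominated.
D12: dominated by D3 (battery life 19≥10, weight 2.6≤2.9, RAM 54≥31, price 1596≤1798).

D1, D4, D5, D6, D7, D8, D11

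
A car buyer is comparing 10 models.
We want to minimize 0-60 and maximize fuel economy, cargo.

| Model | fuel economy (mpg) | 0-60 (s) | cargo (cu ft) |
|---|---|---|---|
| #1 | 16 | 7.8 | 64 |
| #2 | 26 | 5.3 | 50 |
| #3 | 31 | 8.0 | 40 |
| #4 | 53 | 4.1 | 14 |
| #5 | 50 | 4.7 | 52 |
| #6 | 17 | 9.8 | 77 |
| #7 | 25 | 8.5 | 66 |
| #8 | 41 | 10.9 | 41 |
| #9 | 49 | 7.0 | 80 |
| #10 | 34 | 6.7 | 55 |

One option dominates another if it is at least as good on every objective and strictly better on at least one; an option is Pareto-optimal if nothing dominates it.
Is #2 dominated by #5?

Yes

#5 vs #2: fuel economy 50≥26, 0-60 4.7≤5.3, cargo 52≥50 — #5 is at least as good on every objective with at least one strict improvement.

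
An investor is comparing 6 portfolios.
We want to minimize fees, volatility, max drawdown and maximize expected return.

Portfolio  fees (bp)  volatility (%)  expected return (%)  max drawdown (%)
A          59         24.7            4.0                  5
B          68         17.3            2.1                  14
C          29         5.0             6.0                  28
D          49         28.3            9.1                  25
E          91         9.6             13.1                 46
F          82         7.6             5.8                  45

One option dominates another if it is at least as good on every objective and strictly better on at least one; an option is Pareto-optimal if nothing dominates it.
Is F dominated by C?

Yes

C vs F: fees 29≤82, volatility 5.0≤7.6, expected return 6.0≥5.8, max drawdown 28≤45 — C is at least as good on every objective with at least one strict improvement.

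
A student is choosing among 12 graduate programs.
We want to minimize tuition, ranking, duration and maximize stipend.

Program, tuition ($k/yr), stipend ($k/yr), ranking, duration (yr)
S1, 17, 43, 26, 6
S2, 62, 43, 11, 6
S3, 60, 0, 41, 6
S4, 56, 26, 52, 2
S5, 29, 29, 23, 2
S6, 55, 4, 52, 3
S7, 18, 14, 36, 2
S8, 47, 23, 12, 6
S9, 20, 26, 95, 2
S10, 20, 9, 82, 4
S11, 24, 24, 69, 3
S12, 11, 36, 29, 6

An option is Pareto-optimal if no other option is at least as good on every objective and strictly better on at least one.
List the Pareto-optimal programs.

S1: not dominated.
S2: not dominated (best ranking).
S3: dominated by S1 (tuition 17≤60, stipend 43≥0, ranking 26≤41, duration 6≤6).
S4: dominated by S5 (tuition 29≤56, stipend 29≥26, ranking 23≤52, duration 2≤2).
S5: not dominated.
S6: dominated by S5 (tuition 29≤55, stipend 29≥4, ranking 23≤52, duration 2≤3).
S7: not dominated.
S8: not dominated.
S9: not dominated.
S10: dominated by S7 (tuition 18≤20, stipend 14≥9, ranking 36≤82, duration 2≤4).
S11: not dominated.
S12: not dominated (best tuition).

S1, S2, S5, S7, S8, S9, S11, S12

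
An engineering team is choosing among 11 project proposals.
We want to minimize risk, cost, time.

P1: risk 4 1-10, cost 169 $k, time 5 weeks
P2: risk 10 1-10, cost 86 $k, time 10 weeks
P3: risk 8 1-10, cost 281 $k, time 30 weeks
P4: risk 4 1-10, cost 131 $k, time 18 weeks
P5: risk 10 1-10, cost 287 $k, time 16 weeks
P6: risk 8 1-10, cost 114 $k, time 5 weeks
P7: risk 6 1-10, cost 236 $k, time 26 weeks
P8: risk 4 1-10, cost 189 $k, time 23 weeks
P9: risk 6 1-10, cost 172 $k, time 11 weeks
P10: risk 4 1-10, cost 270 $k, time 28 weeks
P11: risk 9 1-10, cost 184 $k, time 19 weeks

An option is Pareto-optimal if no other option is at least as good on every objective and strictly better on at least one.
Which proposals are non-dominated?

P1, P2, P4, P6

P1: not dominated.
P2: not dominated (best cost).
P3: dominated by P1 (risk 4≤8, cost 169≤281, time 5≤30).
P4: not dominated.
P5: dominated by P1 (risk 4≤10, cost 169≤287, time 5≤16).
P6: not dominated.
P7: dominated by P1 (risk 4≤6, cost 169≤236, time 5≤26).
P8: dominated by P1 (risk 4≤4, cost 169≤189, time 5≤23).
P9: dominated by P1 (risk 4≤6, cost 169≤172, time 5≤11).
P10: dominated by P1 (risk 4≤4, cost 169≤270, time 5≤28).
P11: dominated by P1 (risk 4≤9, cost 169≤184, time 5≤19).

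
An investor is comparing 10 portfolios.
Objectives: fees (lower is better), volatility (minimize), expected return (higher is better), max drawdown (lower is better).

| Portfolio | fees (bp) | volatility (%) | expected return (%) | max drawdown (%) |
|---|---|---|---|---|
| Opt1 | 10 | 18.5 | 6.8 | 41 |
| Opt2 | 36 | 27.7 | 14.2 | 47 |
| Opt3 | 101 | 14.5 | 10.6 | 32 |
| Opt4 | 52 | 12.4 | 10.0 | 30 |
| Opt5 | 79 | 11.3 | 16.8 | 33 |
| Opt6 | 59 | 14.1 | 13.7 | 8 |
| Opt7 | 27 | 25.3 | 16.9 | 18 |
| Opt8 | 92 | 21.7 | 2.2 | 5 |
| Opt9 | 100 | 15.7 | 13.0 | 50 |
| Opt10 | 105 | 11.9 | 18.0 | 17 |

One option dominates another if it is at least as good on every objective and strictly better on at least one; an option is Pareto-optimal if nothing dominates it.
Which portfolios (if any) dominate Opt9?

Opt5: fees 79≤100, volatility 11.3≤15.7, expected return 16.8≥13.0, max drawdown 33≤50 — dominates Opt9.
Opt6: fees 59≤100, volatility 14.1≤15.7, expected return 13.7≥13.0, max drawdown 8≤50 — dominates Opt9.
Others (Opt1, Opt2, Opt3, Opt4, Opt7, Opt8, Opt10) are each worse than Opt9 on at least one objective.

Opt5, Opt6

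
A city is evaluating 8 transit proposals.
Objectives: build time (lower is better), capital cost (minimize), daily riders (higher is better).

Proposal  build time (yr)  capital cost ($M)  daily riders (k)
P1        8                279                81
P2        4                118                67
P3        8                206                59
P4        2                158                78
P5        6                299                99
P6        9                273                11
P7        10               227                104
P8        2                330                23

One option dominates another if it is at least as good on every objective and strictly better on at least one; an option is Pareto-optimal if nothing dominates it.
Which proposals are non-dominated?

P1, P2, P4, P5, P7

P1: not dominated.
P2: not dominated (best capital cost).
P3: dominated by P2 (build time 4≤8, capital cost 118≤206, daily riders 67≥59).
P4: not dominated.
P5: not dominated.
P6: dominated by P2 (build time 4≤9, capital cost 118≤273, daily riders 67≥11).
P7: not dominated (best daily riders).
P8: dominated by P4 (build time 2≤2, capital cost 158≤330, daily riders 78≥23).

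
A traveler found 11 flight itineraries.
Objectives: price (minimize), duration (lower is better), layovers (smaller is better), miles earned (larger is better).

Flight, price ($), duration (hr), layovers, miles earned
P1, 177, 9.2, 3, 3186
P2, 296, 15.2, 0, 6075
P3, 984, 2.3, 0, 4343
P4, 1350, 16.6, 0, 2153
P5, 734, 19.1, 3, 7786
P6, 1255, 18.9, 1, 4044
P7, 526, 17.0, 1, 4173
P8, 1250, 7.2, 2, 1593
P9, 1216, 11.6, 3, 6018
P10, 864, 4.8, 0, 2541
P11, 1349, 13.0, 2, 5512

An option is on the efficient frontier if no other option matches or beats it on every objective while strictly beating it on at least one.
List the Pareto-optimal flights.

P1: not dominated (best price).
P2: not dominated.
P3: not dominated (best duration).
P4: dominated by P2 (price 296≤1350, duration 15.2≤16.6, layovers 0≤0, miles earned 6075≥2153).
P5: not dominated (best miles earned).
P6: dominated by P2 (price 296≤1255, duration 15.2≤18.9, layovers 0≤1, miles earned 6075≥4044).
P7: dominated by P2 (price 296≤526, duration 15.2≤17.0, layovers 0≤1, miles earned 6075≥4173).
P8: dominated by P3 (price 984≤1250, duration 2.3≤7.2, layovers 0≤2, miles earned 4343≥1593).
P9: not dominated.
P10: not dominated.
P11: not dominated.

P1, P2, P3, P5, P9, P10, P11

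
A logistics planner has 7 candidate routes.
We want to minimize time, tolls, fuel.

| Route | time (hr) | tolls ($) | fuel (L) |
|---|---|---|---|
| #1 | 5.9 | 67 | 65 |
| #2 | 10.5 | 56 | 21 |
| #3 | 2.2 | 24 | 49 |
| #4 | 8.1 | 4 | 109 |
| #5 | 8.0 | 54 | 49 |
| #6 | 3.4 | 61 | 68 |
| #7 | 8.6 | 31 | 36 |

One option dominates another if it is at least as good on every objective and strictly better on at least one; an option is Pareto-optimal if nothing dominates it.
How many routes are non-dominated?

4

#1: dominated by #3 (time 2.2≤5.9, tolls 24≤67, fuel 49≤65).
#2: not dominated (best fuel).
#3: not dominated (best time).
#4: not dominated (best tolls).
#5: dominated by #3 (time 2.2≤8.0, tolls 24≤54, fuel 49≤49).
#6: dominated by #3 (time 2.2≤3.4, tolls 24≤61, fuel 49≤68).
#7: not dominated.
Pareto-optimal: #2, #3, #4, #7 → 4.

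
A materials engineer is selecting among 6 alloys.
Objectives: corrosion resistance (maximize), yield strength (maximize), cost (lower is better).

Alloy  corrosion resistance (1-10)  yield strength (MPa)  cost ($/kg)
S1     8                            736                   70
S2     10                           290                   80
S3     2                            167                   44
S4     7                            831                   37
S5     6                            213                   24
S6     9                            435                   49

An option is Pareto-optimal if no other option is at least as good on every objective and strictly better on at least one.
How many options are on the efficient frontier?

5

S1: not dominated.
S2: not dominated (best corrosion resistance).
S3: dominated by S4 (corrosion resistance 7≥2, yield strength 831≥167, cost 37≤44).
S4: not dominated (best yield strength).
S5: not dominated (best cost).
S6: not dominated.
Pareto-optimal: S1, S2, S4, S5, S6 → 5.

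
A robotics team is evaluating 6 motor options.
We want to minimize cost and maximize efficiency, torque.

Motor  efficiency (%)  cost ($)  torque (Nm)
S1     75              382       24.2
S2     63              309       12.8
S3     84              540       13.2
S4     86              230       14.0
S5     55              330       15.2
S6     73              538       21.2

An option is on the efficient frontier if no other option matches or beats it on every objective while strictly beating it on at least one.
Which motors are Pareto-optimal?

S1: not dominated (best torque).
S2: dominated by S4 (efficiency 86≥63, cost 230≤309, torque 14.0≥12.8).
S3: dominated by S4 (efficiency 86≥84, cost 230≤540, torque 14.0≥13.2).
S4: not dominated (best efficiency).
S5: not dominated.
S6: dominated by S1 (efficiency 75≥73, cost 382≤538, torque 24.2≥21.2).

S1, S4, S5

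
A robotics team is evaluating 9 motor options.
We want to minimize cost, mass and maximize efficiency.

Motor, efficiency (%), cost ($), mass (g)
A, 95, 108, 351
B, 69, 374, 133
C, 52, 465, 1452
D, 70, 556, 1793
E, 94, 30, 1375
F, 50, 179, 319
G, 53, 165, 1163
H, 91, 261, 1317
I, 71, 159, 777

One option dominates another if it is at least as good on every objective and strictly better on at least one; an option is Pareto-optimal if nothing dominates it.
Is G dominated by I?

Yes

I vs G: efficiency 71≥53, cost 159≤165, mass 777≤1163 — I is at least as good on every objective with at least one strict improvement.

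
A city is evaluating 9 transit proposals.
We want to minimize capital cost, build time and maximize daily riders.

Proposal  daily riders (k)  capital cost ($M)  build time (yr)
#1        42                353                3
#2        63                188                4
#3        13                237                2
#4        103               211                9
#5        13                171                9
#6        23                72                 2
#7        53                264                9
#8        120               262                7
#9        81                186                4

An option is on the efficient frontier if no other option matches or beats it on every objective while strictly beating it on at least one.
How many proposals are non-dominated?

#1: not dominated.
#2: dominated by #9 (daily riders 81≥63, capital cost 186≤188, build time 4≤4).
#3: dominated by #6 (daily riders 23≥13, capital cost 72≤237, build time 2≤2).
#4: not dominated.
#5: dominated by #6 (daily riders 23≥13, capital cost 72≤171, build time 2≤9).
#6: not dominated (best capital cost).
#7: dominated by #2 (daily riders 63≥53, capital cost 188≤264, build time 4≤9).
#8: not dominated (best daily riders).
#9: not dominated.
Pareto-optimal: #1, #4, #6, #8, #9 → 5.

5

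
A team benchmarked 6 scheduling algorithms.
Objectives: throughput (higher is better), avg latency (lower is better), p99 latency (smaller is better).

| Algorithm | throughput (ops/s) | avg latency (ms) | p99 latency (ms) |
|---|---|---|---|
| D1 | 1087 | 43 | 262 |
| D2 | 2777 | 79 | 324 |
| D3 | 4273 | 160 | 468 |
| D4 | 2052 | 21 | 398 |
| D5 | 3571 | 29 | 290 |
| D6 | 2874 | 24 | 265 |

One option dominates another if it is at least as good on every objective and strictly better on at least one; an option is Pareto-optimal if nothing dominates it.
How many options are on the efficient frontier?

5

D1: not dominated (best p99 latency).
D2: dominated by D5 (throughput 3571≥2777, avg latency 29≤79, p99 latency 290≤324).
D3: not dominated (best throughput).
D4: not dominated (best avg latency).
D5: not dominated.
D6: not dominated.
Pareto-optimal: D1, D3, D4, D5, D6 → 5.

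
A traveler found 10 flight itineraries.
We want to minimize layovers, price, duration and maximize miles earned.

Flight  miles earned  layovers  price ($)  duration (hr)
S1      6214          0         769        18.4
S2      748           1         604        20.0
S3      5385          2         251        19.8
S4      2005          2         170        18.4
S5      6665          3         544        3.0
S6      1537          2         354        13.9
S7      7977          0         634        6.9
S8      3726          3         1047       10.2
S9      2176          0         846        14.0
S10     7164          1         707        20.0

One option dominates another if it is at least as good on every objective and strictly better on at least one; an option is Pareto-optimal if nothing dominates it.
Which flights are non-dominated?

S2, S3, S4, S5, S6, S7

S1: dominated by S7 (miles earned 7977≥6214, layovers 0≤0, price 634≤769, duration 6.9≤18.4).
S2: not dominated.
S3: not dominated.
S4: not dominated (best price).
S5: not dominated (best duration).
S6: not dominated.
S7: not dominated (best miles earned).
S8: dominated by S5 (miles earned 6665≥3726, layovers 3≤3, price 544≤1047, duration 3.0≤10.2).
S9: dominated by S7 (miles earned 7977≥2176, layovers 0≤0, price 634≤846, duration 6.9≤14.0).
S10: dominated by S7 (miles earned 7977≥7164, layovers 0≤1, price 634≤707, duration 6.9≤20.0).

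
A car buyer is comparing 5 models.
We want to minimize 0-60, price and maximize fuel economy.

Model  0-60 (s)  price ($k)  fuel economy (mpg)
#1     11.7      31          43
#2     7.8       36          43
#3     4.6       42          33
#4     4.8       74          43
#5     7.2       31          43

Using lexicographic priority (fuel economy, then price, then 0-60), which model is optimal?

#5

First maximize fuel economy: best is 43, kept {#1, #2, #4, #5}.
Then minimize price: best is 31, kept {#1, #5}.
Then minimize 0-60: best is 7.2, kept {#5}.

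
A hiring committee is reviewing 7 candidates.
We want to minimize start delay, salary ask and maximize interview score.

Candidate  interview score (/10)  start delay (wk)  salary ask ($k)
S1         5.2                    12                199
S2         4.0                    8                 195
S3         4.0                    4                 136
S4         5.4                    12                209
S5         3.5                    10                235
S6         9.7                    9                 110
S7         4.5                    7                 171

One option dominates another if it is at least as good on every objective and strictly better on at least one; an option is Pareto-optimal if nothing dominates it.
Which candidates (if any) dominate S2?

S3, S7

S3: interview score 4.0≥4.0, start delay 4≤8, salary ask 136≤195 — dominates S2.
S7: interview score 4.5≥4.0, start delay 7≤8, salary ask 171≤195 — dominates S2.
Others (S1, S4, S5, S6) are each worse than S2 on at least one objective.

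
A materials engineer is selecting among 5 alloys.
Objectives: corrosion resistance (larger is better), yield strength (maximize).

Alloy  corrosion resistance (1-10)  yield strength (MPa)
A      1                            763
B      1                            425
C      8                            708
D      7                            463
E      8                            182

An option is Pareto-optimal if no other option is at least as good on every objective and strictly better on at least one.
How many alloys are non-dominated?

A: not dominated (best yield strength).
B: dominated by A (corrosion resistance 1≥1, yield strength 763≥425).
C: not dominated.
D: dominated by C (corrosion resistance 8≥7, yield strength 708≥463).
E: dominated by C (corrosion resistance 8≥8, yield strength 708≥182).
Pareto-optimal: A, C → 2.

2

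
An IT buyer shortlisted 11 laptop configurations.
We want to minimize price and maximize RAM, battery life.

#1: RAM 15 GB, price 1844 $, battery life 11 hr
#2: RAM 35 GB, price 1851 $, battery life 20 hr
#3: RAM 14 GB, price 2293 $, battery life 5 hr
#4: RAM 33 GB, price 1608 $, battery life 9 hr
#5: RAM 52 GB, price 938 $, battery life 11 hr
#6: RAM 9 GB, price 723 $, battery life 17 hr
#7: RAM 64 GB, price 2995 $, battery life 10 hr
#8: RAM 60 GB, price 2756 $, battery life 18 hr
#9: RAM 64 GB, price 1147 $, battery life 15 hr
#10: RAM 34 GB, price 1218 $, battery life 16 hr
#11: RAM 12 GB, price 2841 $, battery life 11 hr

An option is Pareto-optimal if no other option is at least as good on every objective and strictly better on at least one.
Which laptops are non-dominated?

#2, #5, #6, #8, #9, #10

#1: dominated by #5 (RAM 52≥15, price 938≤1844, battery life 11≥11).
#2: not dominated (best battery life).
#3: dominated by #1 (RAM 15≥14, price 1844≤2293, battery life 11≥5).
#4: dominated by #5 (RAM 52≥33, price 938≤1608, battery life 11≥9).
#5: not dominated.
#6: not dominated (best price).
#7: dominated by #9 (RAM 64≥64, price 1147≤2995, battery life 15≥10).
#8: not dominated.
#9: not dominated.
#10: not dominated.
#11: dominated by #1 (RAM 15≥12, price 1844≤2841, battery life 11≥11).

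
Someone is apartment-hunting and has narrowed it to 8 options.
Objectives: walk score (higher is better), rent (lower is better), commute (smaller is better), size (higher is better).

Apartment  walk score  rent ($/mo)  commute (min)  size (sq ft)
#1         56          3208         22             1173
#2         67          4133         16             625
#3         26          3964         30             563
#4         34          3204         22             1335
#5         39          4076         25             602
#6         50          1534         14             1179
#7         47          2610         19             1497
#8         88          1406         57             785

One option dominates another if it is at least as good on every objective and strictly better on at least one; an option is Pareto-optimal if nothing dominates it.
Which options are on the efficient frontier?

#1, #2, #6, #7, #8

#1: not dominated.
#2: not dominated.
#3: dominated by #1 (walk score 56≥26, rent 3208≤3964, commute 22≤30, size 1173≥563).
#4: dominated by #7 (walk score 47≥34, rent 2610≤3204, commute 19≤22, size 1497≥1335).
#5: dominated by #1 (walk score 56≥39, rent 3208≤4076, commute 22≤25, size 1173≥602).
#6: not dominated (best commute).
#7: not dominated (best size).
#8: not dominated (best walk score).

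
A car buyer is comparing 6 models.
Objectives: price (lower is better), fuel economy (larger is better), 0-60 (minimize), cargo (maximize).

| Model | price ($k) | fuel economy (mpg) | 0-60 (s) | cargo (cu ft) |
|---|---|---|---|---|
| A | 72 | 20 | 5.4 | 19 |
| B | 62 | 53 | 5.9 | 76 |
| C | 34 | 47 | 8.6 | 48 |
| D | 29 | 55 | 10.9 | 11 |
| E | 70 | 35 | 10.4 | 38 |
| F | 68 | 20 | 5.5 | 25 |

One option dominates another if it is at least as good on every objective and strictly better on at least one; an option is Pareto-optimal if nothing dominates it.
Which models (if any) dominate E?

B, C

B: price 62≤70, fuel economy 53≥35, 0-60 5.9≤10.4, cargo 76≥38 — dominates E.
C: price 34≤70, fuel economy 47≥35, 0-60 8.6≤10.4, cargo 48≥38 — dominates E.
Others (A, D, F) are each worse than E on at least one objective.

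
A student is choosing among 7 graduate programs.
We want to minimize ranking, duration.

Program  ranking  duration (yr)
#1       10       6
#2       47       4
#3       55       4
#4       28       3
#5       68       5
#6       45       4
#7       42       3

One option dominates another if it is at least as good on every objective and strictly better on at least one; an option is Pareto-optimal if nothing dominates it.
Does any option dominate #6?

Yes

#4 vs #6: ranking 28≤45, duration 3≤4 — #4 is at least as good on every objective and strictly better on at least one, so #4 dominates #6.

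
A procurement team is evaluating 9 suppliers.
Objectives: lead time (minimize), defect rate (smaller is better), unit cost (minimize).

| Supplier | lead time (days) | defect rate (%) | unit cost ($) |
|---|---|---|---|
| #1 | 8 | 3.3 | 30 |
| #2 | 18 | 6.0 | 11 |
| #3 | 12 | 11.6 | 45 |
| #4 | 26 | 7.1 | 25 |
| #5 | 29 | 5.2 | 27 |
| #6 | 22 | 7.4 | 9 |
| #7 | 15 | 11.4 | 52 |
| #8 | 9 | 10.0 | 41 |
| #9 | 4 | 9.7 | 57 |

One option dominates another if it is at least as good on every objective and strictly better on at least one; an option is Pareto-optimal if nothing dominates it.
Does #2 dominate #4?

Yes

#2 vs #4: lead time 18≤26, defect rate 6.0≤7.1, unit cost 11≤25 — #2 is at least as good on every objective with at least one strict improvement.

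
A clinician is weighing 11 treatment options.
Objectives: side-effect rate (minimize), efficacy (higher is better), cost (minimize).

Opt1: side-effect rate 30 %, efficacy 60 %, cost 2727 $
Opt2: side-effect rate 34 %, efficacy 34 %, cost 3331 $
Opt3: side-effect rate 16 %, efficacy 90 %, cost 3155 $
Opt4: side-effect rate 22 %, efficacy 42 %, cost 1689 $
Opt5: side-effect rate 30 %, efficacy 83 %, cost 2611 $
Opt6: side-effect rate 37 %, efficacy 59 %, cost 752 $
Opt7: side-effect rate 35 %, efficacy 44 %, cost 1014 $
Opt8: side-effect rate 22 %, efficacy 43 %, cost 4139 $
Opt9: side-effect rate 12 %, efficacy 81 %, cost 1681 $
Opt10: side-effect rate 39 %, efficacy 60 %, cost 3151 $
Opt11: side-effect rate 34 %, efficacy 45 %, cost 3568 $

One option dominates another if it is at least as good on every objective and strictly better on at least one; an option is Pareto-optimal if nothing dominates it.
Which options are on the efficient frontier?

Opt3, Opt5, Opt6, Opt7, Opt9

Opt1: dominated by Opt5 (side-effect rate 30≤30, efficacy 83≥60, cost 2611≤2727).
Opt2: dominated by Opt1 (side-effect rate 30≤34, efficacy 60≥34, cost 2727≤3331).
Opt3: not dominated (best efficacy).
Opt4: dominated by Opt9 (side-effect rate 12≤22, efficacy 81≥42, cost 1681≤1689).
Opt5: not dominated.
Opt6: not dominated (best cost).
Opt7: not dominated.
Opt8: dominated by Opt3 (side-effect rate 16≤22, efficacy 90≥43, cost 3155≤4139).
Opt9: not dominated (best side-effect rate).
Opt10: dominated by Opt1 (side-effect rate 30≤39, efficacy 60≥60, cost 2727≤3151).
Opt11: dominated by Opt1 (side-effect rate 30≤34, efficacy 60≥45, cost 2727≤3568).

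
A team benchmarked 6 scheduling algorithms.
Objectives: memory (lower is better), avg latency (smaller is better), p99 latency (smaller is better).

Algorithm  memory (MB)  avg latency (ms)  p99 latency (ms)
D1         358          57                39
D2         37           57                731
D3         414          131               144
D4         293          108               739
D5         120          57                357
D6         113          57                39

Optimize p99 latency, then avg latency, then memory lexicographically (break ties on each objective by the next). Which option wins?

First minimize p99 latency: best is 39, kept {D1, D6}.
Then minimize avg latency: best is 57, kept {D1, D6}.
Then minimize memory: best is 113, kept {D6}.

D6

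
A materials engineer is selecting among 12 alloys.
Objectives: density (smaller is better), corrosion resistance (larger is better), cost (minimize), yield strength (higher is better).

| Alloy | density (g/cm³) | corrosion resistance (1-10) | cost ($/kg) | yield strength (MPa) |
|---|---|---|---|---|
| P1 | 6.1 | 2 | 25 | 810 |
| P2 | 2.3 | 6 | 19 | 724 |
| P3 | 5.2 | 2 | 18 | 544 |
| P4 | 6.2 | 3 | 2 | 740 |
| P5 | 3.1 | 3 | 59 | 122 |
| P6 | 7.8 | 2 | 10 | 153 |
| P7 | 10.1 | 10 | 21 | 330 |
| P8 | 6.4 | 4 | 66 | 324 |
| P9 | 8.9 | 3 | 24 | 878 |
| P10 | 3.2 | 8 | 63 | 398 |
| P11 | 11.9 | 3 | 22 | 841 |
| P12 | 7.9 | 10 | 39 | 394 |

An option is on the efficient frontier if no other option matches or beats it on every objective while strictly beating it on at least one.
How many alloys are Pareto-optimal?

9

P1: not dominated.
P2: not dominated (best density).
P3: not dominated.
P4: not dominated (best cost).
P5: dominated by P2 (density 2.3≤3.1, corrosion resistance 6≥3, cost 19≤59, yield strength 724≥122).
P6: dominated by P4 (density 6.2≤7.8, corrosion resistance 3≥2, cost 2≤10, yield strength 740≥153).
P7: not dominated.
P8: dominated by P2 (density 2.3≤6.4, corrosion resistance 6≥4, cost 19≤66, yield strength 724≥324).
P9: not dominated (best yield strength).
P10: not dominated.
P11: not dominated.
P12: not dominated.
Pareto-optimal: P1, P2, P3, P4, P7, P9, P10, P11, P12 → 9.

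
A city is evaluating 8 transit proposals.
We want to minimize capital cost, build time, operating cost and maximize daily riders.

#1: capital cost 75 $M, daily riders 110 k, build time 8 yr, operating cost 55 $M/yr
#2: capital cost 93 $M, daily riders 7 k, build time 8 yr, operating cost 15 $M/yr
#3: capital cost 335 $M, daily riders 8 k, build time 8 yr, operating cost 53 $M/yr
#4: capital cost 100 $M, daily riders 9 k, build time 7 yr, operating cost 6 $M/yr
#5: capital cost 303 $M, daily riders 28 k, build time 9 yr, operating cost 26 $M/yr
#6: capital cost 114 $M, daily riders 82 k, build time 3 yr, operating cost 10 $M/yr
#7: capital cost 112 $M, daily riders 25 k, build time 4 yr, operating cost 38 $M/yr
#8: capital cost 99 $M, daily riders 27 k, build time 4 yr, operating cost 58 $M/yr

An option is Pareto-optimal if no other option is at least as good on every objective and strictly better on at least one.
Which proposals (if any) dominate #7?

none

#1: worse on build time (8 vs 4).
#2: worse on daily riders (7 vs 25).
#3: worse on capital cost (335 vs 112).
#4: worse on daily riders (9 vs 25).
#5: worse on capital cost (303 vs 112).
#6: worse on capital cost (114 vs 112).
#8: worse on operating cost (58 vs 38).
No option dominates #7.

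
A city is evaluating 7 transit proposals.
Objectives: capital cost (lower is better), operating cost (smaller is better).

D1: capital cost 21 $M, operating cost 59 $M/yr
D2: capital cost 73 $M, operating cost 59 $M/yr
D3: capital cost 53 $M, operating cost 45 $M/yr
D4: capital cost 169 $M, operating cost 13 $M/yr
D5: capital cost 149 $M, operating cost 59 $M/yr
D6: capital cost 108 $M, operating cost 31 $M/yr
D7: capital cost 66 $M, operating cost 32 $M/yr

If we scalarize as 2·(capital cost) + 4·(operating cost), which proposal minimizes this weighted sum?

D7

D1: 2·21 + 4·59 = 278
D2: 2·73 + 4·59 = 382
D3: 2·53 + 4·45 = 286
D4: 2·169 + 4·13 = 390
D5: 2·149 + 4·59 = 534
D6: 2·108 + 4·31 = 340
D7: 2·66 + 4·32 = 260
Lowest: D7 at 260.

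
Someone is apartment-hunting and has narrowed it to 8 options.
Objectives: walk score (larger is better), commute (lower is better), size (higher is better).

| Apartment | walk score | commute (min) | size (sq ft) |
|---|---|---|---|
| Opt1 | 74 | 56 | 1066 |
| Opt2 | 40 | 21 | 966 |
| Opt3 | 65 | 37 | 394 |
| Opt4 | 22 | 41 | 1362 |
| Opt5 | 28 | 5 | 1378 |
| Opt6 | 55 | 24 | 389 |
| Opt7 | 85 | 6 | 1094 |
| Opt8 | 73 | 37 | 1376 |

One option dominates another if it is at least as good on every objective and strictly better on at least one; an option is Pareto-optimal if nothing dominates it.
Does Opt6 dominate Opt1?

Opt6 vs Opt1: Opt6 is worse on walk score (55 vs 74), so it does not dominate Opt1.

No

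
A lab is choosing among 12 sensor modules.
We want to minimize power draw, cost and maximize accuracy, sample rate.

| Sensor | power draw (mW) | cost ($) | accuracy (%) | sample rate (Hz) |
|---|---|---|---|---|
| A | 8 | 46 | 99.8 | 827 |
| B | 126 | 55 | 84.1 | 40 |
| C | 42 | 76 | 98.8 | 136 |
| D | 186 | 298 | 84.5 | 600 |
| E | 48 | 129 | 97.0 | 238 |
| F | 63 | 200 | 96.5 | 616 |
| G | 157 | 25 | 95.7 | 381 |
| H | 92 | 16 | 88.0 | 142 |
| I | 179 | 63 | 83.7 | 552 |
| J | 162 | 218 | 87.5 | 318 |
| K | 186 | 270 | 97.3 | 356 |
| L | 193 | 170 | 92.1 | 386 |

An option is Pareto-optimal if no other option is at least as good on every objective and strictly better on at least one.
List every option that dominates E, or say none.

A: power draw 8≤48, cost 46≤129, accuracy 99.8≥97.0, sample rate 827≥238 — dominates E.
Others (B, C, D, F, G, H, I, J, K, L) are each worse than E on at least one objective.

A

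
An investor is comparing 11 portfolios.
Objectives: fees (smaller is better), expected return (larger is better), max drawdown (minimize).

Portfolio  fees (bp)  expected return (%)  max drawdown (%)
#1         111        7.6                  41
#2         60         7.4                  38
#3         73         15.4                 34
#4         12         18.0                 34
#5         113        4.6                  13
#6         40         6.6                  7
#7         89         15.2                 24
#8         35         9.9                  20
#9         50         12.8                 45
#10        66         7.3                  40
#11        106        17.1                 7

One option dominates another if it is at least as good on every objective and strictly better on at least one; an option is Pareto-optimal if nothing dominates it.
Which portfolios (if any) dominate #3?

#4: fees 12≤73, expected return 18.0≥15.4, max drawdown 34≤34 — dominates #3.
Others (#1, #2, #5, #6, #7, #8, #9, #10, #11) are each worse than #3 on at least one objective.

#4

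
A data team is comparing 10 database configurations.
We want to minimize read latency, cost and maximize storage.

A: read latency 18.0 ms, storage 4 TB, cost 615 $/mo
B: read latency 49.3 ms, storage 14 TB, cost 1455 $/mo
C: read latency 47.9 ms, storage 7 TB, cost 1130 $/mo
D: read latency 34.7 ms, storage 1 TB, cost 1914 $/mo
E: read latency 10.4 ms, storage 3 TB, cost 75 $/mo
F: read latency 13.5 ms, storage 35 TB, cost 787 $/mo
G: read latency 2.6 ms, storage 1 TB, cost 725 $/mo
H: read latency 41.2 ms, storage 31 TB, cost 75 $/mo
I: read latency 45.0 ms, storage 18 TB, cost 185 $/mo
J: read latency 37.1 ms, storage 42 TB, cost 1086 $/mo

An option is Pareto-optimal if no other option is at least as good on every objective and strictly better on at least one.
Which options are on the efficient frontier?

A, E, F, G, H, J

A: not dominated.
B: dominated by F (read latency 13.5≤49.3, storage 35≥14, cost 787≤1455).
C: dominated by F (read latency 13.5≤47.9, storage 35≥7, cost 787≤1130).
D: dominated by A (read latency 18.0≤34.7, storage 4≥1, cost 615≤1914).
E: not dominated.
F: not dominated.
G: not dominated (best read latency).
H: not dominated.
I: dominated by H (read latency 41.2≤45.0, storage 31≥18, cost 75≤185).
J: not dominated (best storage).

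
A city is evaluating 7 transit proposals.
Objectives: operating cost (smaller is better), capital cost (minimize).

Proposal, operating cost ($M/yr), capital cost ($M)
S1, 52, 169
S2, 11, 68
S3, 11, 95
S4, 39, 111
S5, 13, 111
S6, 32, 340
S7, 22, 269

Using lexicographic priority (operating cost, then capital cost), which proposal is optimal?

S2

First minimize operating cost: best is 11, kept {S2, S3}.
Then minimize capital cost: best is 68, kept {S2}.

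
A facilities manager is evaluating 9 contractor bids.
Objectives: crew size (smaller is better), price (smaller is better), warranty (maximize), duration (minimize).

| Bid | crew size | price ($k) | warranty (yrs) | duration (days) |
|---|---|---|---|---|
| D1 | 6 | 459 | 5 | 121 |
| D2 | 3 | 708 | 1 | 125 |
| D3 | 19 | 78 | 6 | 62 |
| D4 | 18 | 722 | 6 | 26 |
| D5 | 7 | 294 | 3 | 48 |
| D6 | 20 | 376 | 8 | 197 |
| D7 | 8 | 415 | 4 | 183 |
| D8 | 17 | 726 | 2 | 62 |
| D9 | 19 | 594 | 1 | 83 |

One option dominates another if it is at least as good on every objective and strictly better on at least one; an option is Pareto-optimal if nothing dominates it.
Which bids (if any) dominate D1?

D2: worse on price (708 vs 459).
D3: worse on crew size (19 vs 6).
D4: worse on crew size (18 vs 6).
D5: worse on crew size (7 vs 6).
D6: worse on crew size (20 vs 6).
D7: worse on crew size (8 vs 6).
D8: worse on crew size (17 vs 6).
D9: worse on crew size (19 vs 6).
No option dominates D1.

none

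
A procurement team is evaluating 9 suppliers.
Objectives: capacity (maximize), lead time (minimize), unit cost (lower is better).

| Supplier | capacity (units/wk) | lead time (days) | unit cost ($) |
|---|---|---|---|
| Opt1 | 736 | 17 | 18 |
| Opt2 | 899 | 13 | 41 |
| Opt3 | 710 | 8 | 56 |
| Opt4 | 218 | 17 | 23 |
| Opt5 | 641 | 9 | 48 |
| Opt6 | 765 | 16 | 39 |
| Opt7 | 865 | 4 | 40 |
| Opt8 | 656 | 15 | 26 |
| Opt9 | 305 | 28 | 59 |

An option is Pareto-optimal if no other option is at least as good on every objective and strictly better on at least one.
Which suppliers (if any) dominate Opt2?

Opt1: worse on capacity (736 vs 899).
Opt3: worse on capacity (710 vs 899).
Opt4: worse on capacity (218 vs 899).
Opt5: worse on capacity (641 vs 899).
Opt6: worse on capacity (765 vs 899).
Opt7: worse on capacity (865 vs 899).
Opt8: worse on capacity (656 vs 899).
Opt9: worse on capacity (305 vs 899).
No option dominates Opt2.

none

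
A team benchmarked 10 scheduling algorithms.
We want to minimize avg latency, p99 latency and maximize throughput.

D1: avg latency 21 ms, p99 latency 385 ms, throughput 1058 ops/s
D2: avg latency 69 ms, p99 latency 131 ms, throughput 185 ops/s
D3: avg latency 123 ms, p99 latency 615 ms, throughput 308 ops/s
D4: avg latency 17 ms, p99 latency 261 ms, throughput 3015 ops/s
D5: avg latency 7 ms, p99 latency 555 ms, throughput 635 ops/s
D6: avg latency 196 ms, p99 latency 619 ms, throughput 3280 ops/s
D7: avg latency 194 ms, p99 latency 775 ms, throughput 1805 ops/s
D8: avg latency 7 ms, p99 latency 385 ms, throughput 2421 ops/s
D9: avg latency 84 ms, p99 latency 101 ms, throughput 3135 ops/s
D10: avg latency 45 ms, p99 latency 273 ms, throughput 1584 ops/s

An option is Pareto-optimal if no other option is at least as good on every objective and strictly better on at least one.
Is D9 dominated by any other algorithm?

No

D1: worse on p99 latency (385 vs 101).
D2: worse on p99 latency (131 vs 101).
D3: worse on avg latency (123 vs 84).
D4: worse on p99 latency (261 vs 101).
D5: worse on p99 latency (555 vs 101).
D6: worse on avg latency (196 vs 84).
D7: worse on avg latency (194 vs 84).
D8: worse on p99 latency (385 vs 101).
D10: worse on p99 latency (273 vs 101).
No option is at least as good as D9 on every objective and strictly better on one.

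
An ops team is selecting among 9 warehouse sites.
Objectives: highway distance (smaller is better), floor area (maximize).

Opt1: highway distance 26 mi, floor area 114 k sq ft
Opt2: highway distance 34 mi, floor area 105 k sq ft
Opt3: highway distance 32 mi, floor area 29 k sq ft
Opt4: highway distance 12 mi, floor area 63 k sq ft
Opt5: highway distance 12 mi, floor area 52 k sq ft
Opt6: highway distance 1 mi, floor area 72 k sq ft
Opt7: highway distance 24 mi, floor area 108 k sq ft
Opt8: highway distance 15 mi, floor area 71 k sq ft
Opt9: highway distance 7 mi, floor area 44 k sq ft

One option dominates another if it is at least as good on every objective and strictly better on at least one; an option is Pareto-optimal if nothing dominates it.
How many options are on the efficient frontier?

Opt1: not dominated (best floor area).
Opt2: dominated by Opt1 (highway distance 26≤34, floor area 114≥105).
Opt3: dominated by Opt1 (highway distance 26≤32, floor area 114≥29).
Opt4: dominated by Opt6 (highway distance 1≤12, floor area 72≥63).
Opt5: dominated by Opt4 (highway distance 12≤12, floor area 63≥52).
Opt6: not dominated (best highway distance).
Opt7: not dominated.
Opt8: dominated by Opt6 (highway distance 1≤15, floor area 72≥71).
Opt9: dominated by Opt6 (highway distance 1≤7, floor area 72≥44).
Pareto-optimal: Opt1, Opt6, Opt7 → 3.

3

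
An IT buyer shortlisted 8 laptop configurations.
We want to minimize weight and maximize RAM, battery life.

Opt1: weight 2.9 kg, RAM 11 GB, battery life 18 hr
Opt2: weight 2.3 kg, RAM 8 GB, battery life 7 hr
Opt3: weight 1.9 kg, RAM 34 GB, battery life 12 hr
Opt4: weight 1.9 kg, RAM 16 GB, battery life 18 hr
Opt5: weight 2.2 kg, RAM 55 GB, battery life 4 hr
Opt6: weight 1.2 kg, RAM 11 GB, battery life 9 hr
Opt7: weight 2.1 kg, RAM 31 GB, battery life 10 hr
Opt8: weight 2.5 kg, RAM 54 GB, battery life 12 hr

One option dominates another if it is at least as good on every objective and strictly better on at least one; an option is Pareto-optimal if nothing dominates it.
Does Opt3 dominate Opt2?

Opt3 vs Opt2: weight 1.9≤2.3, RAM 34≥8, battery life 12≥7 — Opt3 is at least as good on every objective with at least one strict improvement.

Yes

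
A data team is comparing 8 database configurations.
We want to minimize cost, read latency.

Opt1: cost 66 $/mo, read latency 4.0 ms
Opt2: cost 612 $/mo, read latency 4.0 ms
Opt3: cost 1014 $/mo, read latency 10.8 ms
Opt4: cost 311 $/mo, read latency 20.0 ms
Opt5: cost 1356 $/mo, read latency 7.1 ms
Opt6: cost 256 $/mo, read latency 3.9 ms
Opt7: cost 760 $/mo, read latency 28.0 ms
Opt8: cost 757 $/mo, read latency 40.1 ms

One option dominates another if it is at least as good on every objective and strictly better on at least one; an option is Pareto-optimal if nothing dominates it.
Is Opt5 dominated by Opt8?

Opt8 vs Opt5: Opt8 is worse on read latency (40.1 vs 7.1), so it does not dominate Opt5.

No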